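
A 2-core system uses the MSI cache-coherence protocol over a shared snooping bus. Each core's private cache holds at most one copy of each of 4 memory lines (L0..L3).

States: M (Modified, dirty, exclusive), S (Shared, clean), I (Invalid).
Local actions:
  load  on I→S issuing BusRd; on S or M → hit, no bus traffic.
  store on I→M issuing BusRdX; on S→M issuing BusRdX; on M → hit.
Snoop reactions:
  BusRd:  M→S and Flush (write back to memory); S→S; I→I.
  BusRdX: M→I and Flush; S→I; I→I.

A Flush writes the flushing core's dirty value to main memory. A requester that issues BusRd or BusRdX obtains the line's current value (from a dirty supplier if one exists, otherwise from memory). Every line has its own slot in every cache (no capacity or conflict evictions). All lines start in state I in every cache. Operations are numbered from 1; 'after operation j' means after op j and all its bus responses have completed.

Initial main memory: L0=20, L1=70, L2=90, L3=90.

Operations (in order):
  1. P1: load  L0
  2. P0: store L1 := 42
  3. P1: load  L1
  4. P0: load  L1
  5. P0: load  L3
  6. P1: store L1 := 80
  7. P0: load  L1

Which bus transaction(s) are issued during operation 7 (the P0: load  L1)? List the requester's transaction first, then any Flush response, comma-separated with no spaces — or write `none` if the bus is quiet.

step 1: P1: load  L0  ⟶  IS  (L0)  txn=BusRd  M[L0]=20
step 2: P0: store L1 := 42  ⟶  MI  (L1)  txn=BusRdX  M[L1]=70
step 3: P1: load  L1  ⟶  SS  (L1)  txn=BusRd+Flush  M[L1]=42
step 4: P0: load  L1  ⟶  SS  (L1)  txn=∅  M[L1]=42
step 5: P0: load  L3  ⟶  SI  (L3)  txn=BusRd  M[L3]=90
step 6: P1: store L1 := 80  ⟶  IM  (L1)  txn=BusRdX  M[L1]=42
step 7: P0: load  L1  ⟶  SS  (L1)  txn=BusRd+Flush  M[L1]=80

bus = BusRd,Flush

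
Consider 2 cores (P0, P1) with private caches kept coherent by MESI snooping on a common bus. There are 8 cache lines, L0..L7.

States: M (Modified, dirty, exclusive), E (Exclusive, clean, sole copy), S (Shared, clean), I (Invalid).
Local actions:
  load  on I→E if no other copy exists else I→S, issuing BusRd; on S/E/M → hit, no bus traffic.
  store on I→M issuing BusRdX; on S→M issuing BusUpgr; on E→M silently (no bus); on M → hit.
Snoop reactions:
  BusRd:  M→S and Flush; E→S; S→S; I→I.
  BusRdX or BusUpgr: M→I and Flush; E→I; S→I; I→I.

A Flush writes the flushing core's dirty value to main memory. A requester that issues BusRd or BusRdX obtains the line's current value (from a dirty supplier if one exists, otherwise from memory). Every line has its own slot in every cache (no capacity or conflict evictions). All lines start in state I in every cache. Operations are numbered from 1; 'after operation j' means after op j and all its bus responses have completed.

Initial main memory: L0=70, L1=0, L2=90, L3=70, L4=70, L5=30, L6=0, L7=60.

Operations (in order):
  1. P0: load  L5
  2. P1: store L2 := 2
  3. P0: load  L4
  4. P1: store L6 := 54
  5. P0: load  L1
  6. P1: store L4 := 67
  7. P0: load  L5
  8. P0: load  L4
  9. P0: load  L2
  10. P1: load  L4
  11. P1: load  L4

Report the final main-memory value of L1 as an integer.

memory[L1] = 0

step 1: P0: load  L5  ⟶  EI  (L5)  txn=BusRd  M[L5]=30
step 2: P1: store L2 := 2  ⟶  IM  (L2)  txn=BusRdX  M[L2]=90
step 3: P0: load  L4  ⟶  EI  (L4)  txn=BusRd  M[L4]=70
step 4: P1: store L6 := 54  ⟶  IM  (L6)  txn=BusRdX  M[L6]=0
step 5: P0: load  L1  ⟶  EI  (L1)  txn=BusRd  M[L1]=0
step 6: P1: store L4 := 67  ⟶  IM  (L4)  txn=BusRdX  M[L4]=70
step 7: P0: load  L5  ⟶  EI  (L5)  txn=∅  M[L5]=30
step 8: P0: load  L4  ⟶  SS  (L4)  txn=BusRd+Flush  M[L4]=67
step 9: P0: load  L2  ⟶  SS  (L2)  txn=BusRd+Flush  M[L2]=2
step 10: P1: load  L4  ⟶  SS  (L4)  txn=∅  M[L4]=67
step 11: P1: load  L4  ⟶  SS  (L4)  txn=∅  M[L4]=67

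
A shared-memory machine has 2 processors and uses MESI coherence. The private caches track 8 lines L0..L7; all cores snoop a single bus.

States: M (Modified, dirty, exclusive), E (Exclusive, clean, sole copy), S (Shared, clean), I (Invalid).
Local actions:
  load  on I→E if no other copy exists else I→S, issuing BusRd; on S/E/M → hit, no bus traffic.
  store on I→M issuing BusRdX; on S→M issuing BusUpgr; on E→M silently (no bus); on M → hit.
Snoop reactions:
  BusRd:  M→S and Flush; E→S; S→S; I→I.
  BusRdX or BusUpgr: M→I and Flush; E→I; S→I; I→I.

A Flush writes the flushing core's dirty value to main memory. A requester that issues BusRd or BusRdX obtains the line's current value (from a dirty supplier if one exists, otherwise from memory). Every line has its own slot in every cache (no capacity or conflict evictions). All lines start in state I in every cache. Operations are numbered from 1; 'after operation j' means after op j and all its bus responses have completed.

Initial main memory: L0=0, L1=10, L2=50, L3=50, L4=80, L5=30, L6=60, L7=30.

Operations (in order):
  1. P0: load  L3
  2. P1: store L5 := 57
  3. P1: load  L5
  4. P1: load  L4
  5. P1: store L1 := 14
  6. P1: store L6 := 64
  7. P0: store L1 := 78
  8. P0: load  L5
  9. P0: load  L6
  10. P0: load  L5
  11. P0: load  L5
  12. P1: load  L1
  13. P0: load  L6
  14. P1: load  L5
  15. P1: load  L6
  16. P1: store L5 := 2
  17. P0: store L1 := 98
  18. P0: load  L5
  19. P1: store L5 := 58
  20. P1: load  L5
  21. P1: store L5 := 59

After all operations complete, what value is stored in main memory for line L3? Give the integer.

1. P0: load  L3  bus=[BusRd]  L3: P0=E P1=I  mem[L3]=50
2. P1: store L5 := 57  bus=[BusRdX]  L5: P0=I P1=M  mem[L5]=30
3. P1: load  L5  bus=[-]  L5: P0=I P1=M  mem[L5]=30
4. P1: load  L4  bus=[BusRd]  L4: P0=I P1=E  mem[L4]=80
5. P1: store L1 := 14  bus=[BusRdX]  L1: P0=I P1=M  mem[L1]=10
6. P1: store L6 := 64  bus=[BusRdX]  L6: P0=I P1=M  mem[L6]=60
7. P0: store L1 := 78  bus=[BusRdX,Flush]  L1: P0=M P1=I  mem[L1]=14
8. P0: load  L5  bus=[BusRd,Flush]  L5: P0=S P1=S  mem[L5]=57
9. P0: load  L6  bus=[BusRd,Flush]  L6: P0=S P1=S  mem[L6]=64
10. P0: load  L5  bus=[-]  L5: P0=S P1=S  mem[L5]=57
11. P0: load  L5  bus=[-]  L5: P0=S P1=S  mem[L5]=57
12. P1: load  L1  bus=[BusRd,Flush]  L1: P0=S P1=S  mem[L1]=78
13. P0: load  L6  bus=[-]  L6: P0=S P1=S  mem[L6]=64
14. P1: load  L5  bus=[-]  L5: P0=S P1=S  mem[L5]=57
15. P1: load  L6  bus=[-]  L6: P0=S P1=S  mem[L6]=64
16. P1: store L5 := 2  bus=[BusUpgr]  L5: P0=I P1=M  mem[L5]=57
17. P0: store L1 := 98  bus=[BusUpgr]  L1: P0=M P1=I  mem[L1]=78
18. P0: load  L5  bus=[BusRd,Flush]  L5: P0=S P1=S  mem[L5]=2
19. P1: store L5 := 58  bus=[BusUpgr]  L5: P0=I P1=M  mem[L5]=2
20. P1: load  L5  bus=[-]  L5: P0=I P1=M  mem[L5]=2
21. P1: store L5 := 59  bus=[-]  L5: P0=I P1=M  mem[L5]=2

memory[L3] = 50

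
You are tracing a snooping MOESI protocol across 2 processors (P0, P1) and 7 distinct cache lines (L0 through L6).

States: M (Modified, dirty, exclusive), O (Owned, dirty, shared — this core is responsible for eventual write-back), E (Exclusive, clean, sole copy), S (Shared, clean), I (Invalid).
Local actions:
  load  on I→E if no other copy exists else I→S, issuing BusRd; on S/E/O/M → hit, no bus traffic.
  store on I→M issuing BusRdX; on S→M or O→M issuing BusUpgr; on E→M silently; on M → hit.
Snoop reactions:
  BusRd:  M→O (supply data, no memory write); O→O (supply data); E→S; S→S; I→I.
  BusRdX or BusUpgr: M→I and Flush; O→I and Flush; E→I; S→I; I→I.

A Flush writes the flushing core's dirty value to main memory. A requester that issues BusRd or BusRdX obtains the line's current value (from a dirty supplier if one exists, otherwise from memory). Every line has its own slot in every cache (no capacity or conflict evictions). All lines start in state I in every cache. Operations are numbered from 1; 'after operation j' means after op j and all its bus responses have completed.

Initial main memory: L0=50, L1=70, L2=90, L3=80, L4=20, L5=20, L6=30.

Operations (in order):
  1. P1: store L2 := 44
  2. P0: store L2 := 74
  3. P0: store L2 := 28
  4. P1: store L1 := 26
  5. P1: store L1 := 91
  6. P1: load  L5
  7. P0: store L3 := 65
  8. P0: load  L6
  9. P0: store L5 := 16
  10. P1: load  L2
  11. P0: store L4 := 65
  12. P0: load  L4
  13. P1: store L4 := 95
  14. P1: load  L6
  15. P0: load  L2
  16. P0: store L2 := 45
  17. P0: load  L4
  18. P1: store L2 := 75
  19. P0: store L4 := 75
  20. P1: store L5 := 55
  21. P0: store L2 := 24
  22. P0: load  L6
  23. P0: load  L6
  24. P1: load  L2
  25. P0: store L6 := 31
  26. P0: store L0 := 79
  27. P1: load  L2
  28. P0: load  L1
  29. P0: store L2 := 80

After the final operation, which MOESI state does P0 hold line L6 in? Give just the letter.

state = M

  op1 P1: store L2 := 44 → I/M on L2; bus BusRdX; mem=90
  op2 P0: store L2 := 74 → M/I on L2; bus BusRdX Flush; mem=44
  op3 P0: store L2 := 28 → M/I on L2; bus (none); mem=44
  op4 P1: store L1 := 26 → I/M on L1; bus BusRdX; mem=70
  op5 P1: store L1 := 91 → I/M on L1; bus (none); mem=70
  op6 P1: load  L5 → I/E on L5; bus BusRd; mem=20
  op7 P0: store L3 := 65 → M/I on L3; bus BusRdX; mem=80
  op8 P0: load  L6 → E/I on L6; bus BusRd; mem=30
  op9 P0: store L5 := 16 → M/I on L5; bus BusRdX; mem=20
  op10 P1: load  L2 → O/S on L2; bus BusRd; mem=44
  op11 P0: store L4 := 65 → M/I on L4; bus BusRdX; mem=20
  op12 P0: load  L4 → M/I on L4; bus (none); mem=20
  op13 P1: store L4 := 95 → I/M on L4; bus BusRdX Flush; mem=65
  op14 P1: load  L6 → S/S on L6; bus BusRd; mem=30
  op15 P0: load  L2 → O/S on L2; bus (none); mem=44
  op16 P0: store L2 := 45 → M/I on L2; bus BusUpgr; mem=44
  op17 P0: load  L4 → S/O on L4; bus BusRd; mem=65
  op18 P1: store L2 := 75 → I/M on L2; bus BusRdX Flush; mem=45
  op19 P0: store L4 := 75 → M/I on L4; bus BusUpgr Flush; mem=95
  op20 P1: store L5 := 55 → I/M on L5; bus BusRdX Flush; mem=16
  op21 P0: store L2 := 24 → M/I on L2; bus BusRdX Flush; mem=75
  op22 P0: load  L6 → S/S on L6; bus (none); mem=30
  op23 P0: load  L6 → S/S on L6; bus (none); mem=30
  op24 P1: load  L2 → O/S on L2; bus BusRd; mem=75
  op25 P0: store L6 := 31 → M/I on L6; bus BusUpgr; mem=30
  op26 P0: store L0 := 79 → M/I on L0; bus BusRdX; mem=50
  op27 P1: load  L2 → O/S on L2; bus (none); mem=75
  op28 P0: load  L1 → S/O on L1; bus BusRd; mem=70
  op29 P0: store L2 := 80 → M/I on L2; bus BusUpgr; mem=75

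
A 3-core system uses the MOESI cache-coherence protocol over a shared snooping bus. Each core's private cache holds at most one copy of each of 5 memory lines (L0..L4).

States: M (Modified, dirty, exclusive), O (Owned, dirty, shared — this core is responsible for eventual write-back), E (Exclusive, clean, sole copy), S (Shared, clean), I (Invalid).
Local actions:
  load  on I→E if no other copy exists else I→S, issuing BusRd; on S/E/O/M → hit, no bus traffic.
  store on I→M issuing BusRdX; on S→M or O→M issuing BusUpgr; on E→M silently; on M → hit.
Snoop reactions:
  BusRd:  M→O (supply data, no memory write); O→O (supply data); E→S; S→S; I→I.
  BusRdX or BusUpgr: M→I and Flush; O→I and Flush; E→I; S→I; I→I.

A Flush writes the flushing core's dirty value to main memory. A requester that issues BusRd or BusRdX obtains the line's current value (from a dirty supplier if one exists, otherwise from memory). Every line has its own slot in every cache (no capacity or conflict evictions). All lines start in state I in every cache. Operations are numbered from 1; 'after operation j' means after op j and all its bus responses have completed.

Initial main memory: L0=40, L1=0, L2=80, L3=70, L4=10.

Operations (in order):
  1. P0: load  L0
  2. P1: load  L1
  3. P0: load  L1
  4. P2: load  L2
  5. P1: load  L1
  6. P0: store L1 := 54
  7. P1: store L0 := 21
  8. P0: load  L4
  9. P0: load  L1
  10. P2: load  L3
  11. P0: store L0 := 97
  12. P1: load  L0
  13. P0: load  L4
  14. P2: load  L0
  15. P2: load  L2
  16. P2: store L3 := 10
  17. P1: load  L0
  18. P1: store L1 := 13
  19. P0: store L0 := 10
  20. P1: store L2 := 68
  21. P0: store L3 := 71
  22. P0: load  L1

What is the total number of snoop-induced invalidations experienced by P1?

invalidations = 3

[1] P0: load  L0 | P0:E(40), P1:I, P2:I | bus: BusRd
[2] P1: load  L1 | P0:I, P1:E(0), P2:I | bus: BusRd
[3] P0: load  L1 | P0:S(0), P1:S(0), P2:I | bus: BusRd
[4] P2: load  L2 | P0:I, P1:I, P2:E(80) | bus: BusRd
[5] P1: load  L1 | P0:S(0), P1:S(0), P2:I | bus: none
[6] P0: store L1 := 54 | P0:M(54), P1:I, P2:I | bus: BusUpgr
[7] P1: store L0 := 21 | P0:I, P1:M(21), P2:I | bus: BusRdX
[8] P0: load  L4 | P0:E(10), P1:I, P2:I | bus: BusRd
[9] P0: load  L1 | P0:M(54), P1:I, P2:I | bus: none
[10] P2: load  L3 | P0:I, P1:I, P2:E(70) | bus: BusRd
[11] P0: store L0 := 97 | P0:M(97), P1:I, P2:I | bus: BusRdX,Flush
[12] P1: load  L0 | P0:O(97), P1:S(97), P2:I | bus: BusRd
[13] P0: load  L4 | P0:E(10), P1:I, P2:I | bus: none
[14] P2: load  L0 | P0:O(97), P1:S(97), P2:S(97) | bus: BusRd
[15] P2: load  L2 | P0:I, P1:I, P2:E(80) | bus: none
[16] P2: store L3 := 10 | P0:I, P1:I, P2:M(10) | bus: none
[17] P1: load  L0 | P0:O(97), P1:S(97), P2:S(97) | bus: none
[18] P1: store L1 := 13 | P0:I, P1:M(13), P2:I | bus: BusRdX,Flush
[19] P0: store L0 := 10 | P0:M(10), P1:I, P2:I | bus: BusUpgr
[20] P1: store L2 := 68 | P0:I, P1:M(68), P2:I | bus: BusRdX
[21] P0: store L3 := 71 | P0:M(71), P1:I, P2:I | bus: BusRdX,Flush
[22] P0: load  L1 | P0:S(13), P1:O(13), P2:I | bus: BusRd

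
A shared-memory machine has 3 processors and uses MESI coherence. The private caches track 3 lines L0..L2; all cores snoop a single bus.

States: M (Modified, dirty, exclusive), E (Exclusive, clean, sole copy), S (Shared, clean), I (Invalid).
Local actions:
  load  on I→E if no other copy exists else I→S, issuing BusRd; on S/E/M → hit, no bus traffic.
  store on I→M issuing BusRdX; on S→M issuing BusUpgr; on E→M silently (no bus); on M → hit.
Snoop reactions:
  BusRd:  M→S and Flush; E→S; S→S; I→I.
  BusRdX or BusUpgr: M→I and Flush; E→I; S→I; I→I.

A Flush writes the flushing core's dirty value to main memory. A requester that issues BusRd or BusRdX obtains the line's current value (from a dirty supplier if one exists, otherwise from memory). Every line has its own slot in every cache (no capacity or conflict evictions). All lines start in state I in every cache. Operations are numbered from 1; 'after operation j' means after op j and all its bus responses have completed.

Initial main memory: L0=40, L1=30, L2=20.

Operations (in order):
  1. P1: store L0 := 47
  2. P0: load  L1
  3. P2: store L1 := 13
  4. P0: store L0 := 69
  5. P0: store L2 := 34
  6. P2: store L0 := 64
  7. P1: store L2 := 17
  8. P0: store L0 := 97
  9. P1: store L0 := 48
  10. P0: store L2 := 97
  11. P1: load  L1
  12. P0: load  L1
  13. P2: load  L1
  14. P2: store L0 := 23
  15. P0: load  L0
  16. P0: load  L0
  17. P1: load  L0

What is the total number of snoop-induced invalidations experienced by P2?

  op1 P1: store L0 := 47 → I/M/I on L0; bus BusRdX; mem=40
  op2 P0: load  L1 → E/I/I on L1; bus BusRd; mem=30
  op3 P2: store L1 := 13 → I/I/M on L1; bus BusRdX; mem=30
  op4 P0: store L0 := 69 → M/I/I on L0; bus BusRdX Flush; mem=47
  op5 P0: store L2 := 34 → M/I/I on L2; bus BusRdX; mem=20
  op6 P2: store L0 := 64 → I/I/M on L0; bus BusRdX Flush; mem=69
  op7 P1: store L2 := 17 → I/M/I on L2; bus BusRdX Flush; mem=34
  op8 P0: store L0 := 97 → M/I/I on L0; bus BusRdX Flush; mem=64
  op9 P1: store L0 := 48 → I/M/I on L0; bus BusRdX Flush; mem=97
  op10 P0: store L2 := 97 → M/I/I on L2; bus BusRdX Flush; mem=17
  op11 P1: load  L1 → I/S/S on L1; bus BusRd Flush; mem=13
  op12 P0: load  L1 → S/S/S on L1; bus BusRd; mem=13
  op13 P2: load  L1 → S/S/S on L1; bus (none); mem=13
  op14 P2: store L0 := 23 → I/I/M on L0; bus BusRdX Flush; mem=48
  op15 P0: load  L0 → S/I/S on L0; bus BusRd Flush; mem=23
  op16 P0: load  L0 → S/I/S on L0; bus (none); mem=23
  op17 P1: load  L0 → S/S/S on L0; bus BusRd; mem=23

invalidations = 1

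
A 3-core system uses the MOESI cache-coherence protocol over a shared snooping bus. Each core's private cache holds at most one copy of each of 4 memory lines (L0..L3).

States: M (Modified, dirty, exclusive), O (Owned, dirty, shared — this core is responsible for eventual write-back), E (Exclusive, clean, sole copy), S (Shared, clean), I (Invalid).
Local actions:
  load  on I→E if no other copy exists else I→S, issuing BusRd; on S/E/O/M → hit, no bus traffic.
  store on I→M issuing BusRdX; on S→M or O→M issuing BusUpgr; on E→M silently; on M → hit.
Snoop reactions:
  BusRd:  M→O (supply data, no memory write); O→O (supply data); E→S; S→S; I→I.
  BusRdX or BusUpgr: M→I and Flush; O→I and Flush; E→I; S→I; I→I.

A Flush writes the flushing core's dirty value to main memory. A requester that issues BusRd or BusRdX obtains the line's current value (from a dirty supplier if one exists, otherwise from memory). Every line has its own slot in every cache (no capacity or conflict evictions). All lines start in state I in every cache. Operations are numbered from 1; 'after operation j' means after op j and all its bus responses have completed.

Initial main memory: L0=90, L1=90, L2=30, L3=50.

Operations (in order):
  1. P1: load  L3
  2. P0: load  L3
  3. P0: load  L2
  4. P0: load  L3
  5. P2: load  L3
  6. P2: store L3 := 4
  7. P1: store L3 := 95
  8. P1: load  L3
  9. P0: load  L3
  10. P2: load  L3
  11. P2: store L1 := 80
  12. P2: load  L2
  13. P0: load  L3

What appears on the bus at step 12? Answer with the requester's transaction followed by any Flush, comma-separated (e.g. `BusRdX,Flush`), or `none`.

1. P1: load  L3  bus=[BusRd]  L3: P0=I P1=E P2=I  mem[L3]=50
2. P0: load  L3  bus=[BusRd]  L3: P0=S P1=S P2=I  mem[L3]=50
3. P0: load  L2  bus=[BusRd]  L2: P0=E P1=I P2=I  mem[L2]=30
4. P0: load  L3  bus=[-]  L3: P0=S P1=S P2=I  mem[L3]=50
5. P2: load  L3  bus=[BusRd]  L3: P0=S P1=S P2=S  mem[L3]=50
6. P2: store L3 := 4  bus=[BusUpgr]  L3: P0=I P1=I P2=M  mem[L3]=50
7. P1: store L3 := 95  bus=[BusRdX,Flush]  L3: P0=I P1=M P2=I  mem[L3]=4
8. P1: load  L3  bus=[-]  L3: P0=I P1=M P2=I  mem[L3]=4
9. P0: load  L3  bus=[BusRd]  L3: P0=S P1=O P2=I  mem[L3]=4
10. P2: load  L3  bus=[BusRd]  L3: P0=S P1=O P2=S  mem[L3]=4
11. P2: store L1 := 80  bus=[BusRdX]  L1: P0=I P1=I P2=M  mem[L1]=90
12. P2: load  L2  bus=[BusRd]  L2: P0=S P1=I P2=S  mem[L2]=30
13. P0: load  L3  bus=[-]  L3: P0=S P1=O P2=S  mem[L3]=4

bus = BusRd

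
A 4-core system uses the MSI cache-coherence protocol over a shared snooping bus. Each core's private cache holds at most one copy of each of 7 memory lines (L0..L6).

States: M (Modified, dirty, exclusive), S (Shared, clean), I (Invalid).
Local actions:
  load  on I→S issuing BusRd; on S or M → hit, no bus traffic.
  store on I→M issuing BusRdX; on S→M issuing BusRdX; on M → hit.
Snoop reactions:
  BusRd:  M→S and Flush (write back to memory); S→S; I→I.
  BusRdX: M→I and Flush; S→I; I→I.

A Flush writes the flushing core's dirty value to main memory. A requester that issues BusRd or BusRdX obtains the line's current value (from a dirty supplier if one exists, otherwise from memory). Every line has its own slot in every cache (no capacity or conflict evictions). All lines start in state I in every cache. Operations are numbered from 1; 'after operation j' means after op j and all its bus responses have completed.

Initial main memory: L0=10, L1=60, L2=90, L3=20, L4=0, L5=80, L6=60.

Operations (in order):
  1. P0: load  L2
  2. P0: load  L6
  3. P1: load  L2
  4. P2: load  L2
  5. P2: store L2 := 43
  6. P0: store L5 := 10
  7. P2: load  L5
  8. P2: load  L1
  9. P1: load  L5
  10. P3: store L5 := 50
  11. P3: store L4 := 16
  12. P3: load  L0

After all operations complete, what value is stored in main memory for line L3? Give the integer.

memory[L3] = 20

step 1: P0: load  L2  ⟶  SIII  (L2)  txn=BusRd  M[L2]=90
step 2: P0: load  L6  ⟶  SIII  (L6)  txn=BusRd  M[L6]=60
step 3: P1: load  L2  ⟶  SSII  (L2)  txn=BusRd  M[L2]=90
step 4: P2: load  L2  ⟶  SSSI  (L2)  txn=BusRd  M[L2]=90
step 5: P2: store L2 := 43  ⟶  IIMI  (L2)  txn=BusRdX  M[L2]=90
step 6: P0: store L5 := 10  ⟶  MIII  (L5)  txn=BusRdX  M[L5]=80
step 7: P2: load  L5  ⟶  SISI  (L5)  txn=BusRd+Flush  M[L5]=10
step 8: P2: load  L1  ⟶  IISI  (L1)  txn=BusRd  M[L1]=60
step 9: P1: load  L5  ⟶  SSSI  (L5)  txn=BusRd  M[L5]=10
step 10: P3: store L5 := 50  ⟶  IIIM  (L5)  txn=BusRdX  M[L5]=10
step 11: P3: store L4 := 16  ⟶  IIIM  (L4)  txn=BusRdX  M[L4]=0
step 12: P3: load  L0  ⟶  IIIS  (L0)  txn=BusRd  M[L0]=10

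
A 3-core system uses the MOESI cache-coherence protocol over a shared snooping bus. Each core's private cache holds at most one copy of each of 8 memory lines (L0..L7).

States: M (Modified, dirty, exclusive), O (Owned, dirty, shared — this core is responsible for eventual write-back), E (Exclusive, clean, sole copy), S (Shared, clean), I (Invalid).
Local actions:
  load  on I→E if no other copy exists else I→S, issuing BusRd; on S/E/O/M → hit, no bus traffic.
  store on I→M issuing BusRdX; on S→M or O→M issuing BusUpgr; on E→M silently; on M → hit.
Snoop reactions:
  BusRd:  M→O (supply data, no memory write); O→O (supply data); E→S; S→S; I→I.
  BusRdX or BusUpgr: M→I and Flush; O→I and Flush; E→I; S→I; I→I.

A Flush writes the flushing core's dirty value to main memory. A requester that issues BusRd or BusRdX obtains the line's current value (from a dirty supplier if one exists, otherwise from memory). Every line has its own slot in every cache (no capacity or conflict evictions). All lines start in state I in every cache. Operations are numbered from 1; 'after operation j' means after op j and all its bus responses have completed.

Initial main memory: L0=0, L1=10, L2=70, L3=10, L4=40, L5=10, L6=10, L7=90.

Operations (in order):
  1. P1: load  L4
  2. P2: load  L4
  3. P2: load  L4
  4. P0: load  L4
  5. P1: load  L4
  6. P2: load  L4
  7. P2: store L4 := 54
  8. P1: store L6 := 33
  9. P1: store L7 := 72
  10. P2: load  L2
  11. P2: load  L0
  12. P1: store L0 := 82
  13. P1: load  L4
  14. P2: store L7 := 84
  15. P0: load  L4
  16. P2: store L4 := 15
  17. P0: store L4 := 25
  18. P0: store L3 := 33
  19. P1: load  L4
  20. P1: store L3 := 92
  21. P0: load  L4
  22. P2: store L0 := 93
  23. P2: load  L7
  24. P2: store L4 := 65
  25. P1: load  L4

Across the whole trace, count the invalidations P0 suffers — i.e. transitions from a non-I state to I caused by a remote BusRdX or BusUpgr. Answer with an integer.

[1] P1: load  L4 | P0:I, P1:E(40), P2:I | bus: BusRd
[2] P2: load  L4 | P0:I, P1:S(40), P2:S(40) | bus: BusRd
[3] P2: load  L4 | P0:I, P1:S(40), P2:S(40) | bus: none
[4] P0: load  L4 | P0:S(40), P1:S(40), P2:S(40) | bus: BusRd
[5] P1: load  L4 | P0:S(40), P1:S(40), P2:S(40) | bus: none
[6] P2: load  L4 | P0:S(40), P1:S(40), P2:S(40) | bus: none
[7] P2: store L4 := 54 | P0:I, P1:I, P2:M(54) | bus: BusUpgr
[8] P1: store L6 := 33 | P0:I, P1:M(33), P2:I | bus: BusRdX
[9] P1: store L7 := 72 | P0:I, P1:M(72), P2:I | bus: BusRdX
[10] P2: load  L2 | P0:I, P1:I, P2:E(70) | bus: BusRd
[11] P2: load  L0 | P0:I, P1:I, P2:E(0) | bus: BusRd
[12] P1: store L0 := 82 | P0:I, P1:M(82), P2:I | bus: BusRdX
[13] P1: load  L4 | P0:I, P1:S(54), P2:O(54) | bus: BusRd
[14] P2: store L7 := 84 | P0:I, P1:I, P2:M(84) | bus: BusRdX,Flush
[15] P0: load  L4 | P0:S(54), P1:S(54), P2:O(54) | bus: BusRd
[16] P2: store L4 := 15 | P0:I, P1:I, P2:M(15) | bus: BusUpgr
[17] P0: store L4 := 25 | P0:M(25), P1:I, P2:I | bus: BusRdX,Flush
[18] P0: store L3 := 33 | P0:M(33), P1:I, P2:I | bus: BusRdX
[19] P1: load  L4 | P0:O(25), P1:S(25), P2:I | bus: BusRd
[20] P1: store L3 := 92 | P0:I, P1:M(92), P2:I | bus: BusRdX,Flush
[21] P0: load  L4 | P0:O(25), P1:S(25), P2:I | bus: none
[22] P2: store L0 := 93 | P0:I, P1:I, P2:M(93) | bus: BusRdX,Flush
[23] P2: load  L7 | P0:I, P1:I, P2:M(84) | bus: none
[24] P2: store L4 := 65 | P0:I, P1:I, P2:M(65) | bus: BusRdX,Flush
[25] P1: load  L4 | P0:I, P1:S(65), P2:O(65) | bus: BusRd

invalidations = 4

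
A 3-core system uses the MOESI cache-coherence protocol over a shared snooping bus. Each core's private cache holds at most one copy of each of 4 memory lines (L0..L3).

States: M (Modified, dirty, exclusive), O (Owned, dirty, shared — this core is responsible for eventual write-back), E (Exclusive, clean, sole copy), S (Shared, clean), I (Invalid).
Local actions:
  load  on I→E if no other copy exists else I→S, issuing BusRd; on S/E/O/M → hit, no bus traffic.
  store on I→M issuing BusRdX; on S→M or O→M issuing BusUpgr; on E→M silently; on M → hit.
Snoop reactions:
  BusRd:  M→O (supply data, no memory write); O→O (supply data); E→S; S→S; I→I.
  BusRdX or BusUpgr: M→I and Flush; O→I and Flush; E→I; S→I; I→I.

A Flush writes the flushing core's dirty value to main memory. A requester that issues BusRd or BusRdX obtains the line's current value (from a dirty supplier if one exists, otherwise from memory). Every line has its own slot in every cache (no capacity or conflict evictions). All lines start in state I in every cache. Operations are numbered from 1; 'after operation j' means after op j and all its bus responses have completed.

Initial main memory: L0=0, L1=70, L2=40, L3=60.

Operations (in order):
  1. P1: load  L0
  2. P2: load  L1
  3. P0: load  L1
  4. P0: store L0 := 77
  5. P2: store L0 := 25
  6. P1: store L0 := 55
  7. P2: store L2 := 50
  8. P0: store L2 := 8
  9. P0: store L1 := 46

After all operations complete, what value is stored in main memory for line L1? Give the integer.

step 1: P1: load  L0  ⟶  IEI  (L0)  txn=BusRd  M[L0]=0
step 2: P2: load  L1  ⟶  IIE  (L1)  txn=BusRd  M[L1]=70
step 3: P0: load  L1  ⟶  SIS  (L1)  txn=BusRd  M[L1]=70
step 4: P0: store L0 := 77  ⟶  MII  (L0)  txn=BusRdX  M[L0]=0
step 5: P2: store L0 := 25  ⟶  IIM  (L0)  txn=BusRdX+Flush  M[L0]=77
step 6: P1: store L0 := 55  ⟶  IMI  (L0)  txn=BusRdX+Flush  M[L0]=25
step 7: P2: store L2 := 50  ⟶  IIM  (L2)  txn=BusRdX  M[L2]=40
step 8: P0: store L2 := 8  ⟶  MII  (L2)  txn=BusRdX+Flush  M[L2]=50
step 9: P0: store L1 := 46  ⟶  MII  (L1)  txn=BusUpgr  M[L1]=70

memory[L1] = 70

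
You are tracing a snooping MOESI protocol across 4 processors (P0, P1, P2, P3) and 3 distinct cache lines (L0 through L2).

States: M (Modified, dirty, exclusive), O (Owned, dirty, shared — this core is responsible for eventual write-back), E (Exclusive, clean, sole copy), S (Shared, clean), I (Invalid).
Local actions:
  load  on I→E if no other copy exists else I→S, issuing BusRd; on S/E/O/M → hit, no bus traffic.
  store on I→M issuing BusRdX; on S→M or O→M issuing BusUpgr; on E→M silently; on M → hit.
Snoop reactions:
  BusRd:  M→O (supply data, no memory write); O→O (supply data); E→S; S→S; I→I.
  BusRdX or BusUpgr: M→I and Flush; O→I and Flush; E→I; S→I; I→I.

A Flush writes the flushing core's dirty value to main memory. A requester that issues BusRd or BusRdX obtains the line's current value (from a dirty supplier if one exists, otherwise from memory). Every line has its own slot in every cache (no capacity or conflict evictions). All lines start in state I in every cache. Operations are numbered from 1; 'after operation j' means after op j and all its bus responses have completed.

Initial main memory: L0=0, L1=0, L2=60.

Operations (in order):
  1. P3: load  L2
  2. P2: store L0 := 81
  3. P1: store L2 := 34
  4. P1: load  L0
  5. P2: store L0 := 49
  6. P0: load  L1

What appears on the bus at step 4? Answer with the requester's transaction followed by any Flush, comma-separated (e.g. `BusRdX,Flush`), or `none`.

bus = BusRd

1. P3: load  L2  bus=[BusRd]  L2: P0=I P1=I P2=I P3=E  mem[L2]=60
2. P2: store L0 := 81  bus=[BusRdX]  L0: P0=I P1=I P2=M P3=I  mem[L0]=0
3. P1: store L2 := 34  bus=[BusRdX]  L2: P0=I P1=M P2=I P3=I  mem[L2]=60
4. P1: load  L0  bus=[BusRd]  L0: P0=I P1=S P2=O P3=I  mem[L0]=0
5. P2: store L0 := 49  bus=[BusUpgr]  L0: P0=I P1=I P2=M P3=I  mem[L0]=0
6. P0: load  L1  bus=[BusRd]  L1: P0=E P1=I P2=I P3=I  mem[L1]=0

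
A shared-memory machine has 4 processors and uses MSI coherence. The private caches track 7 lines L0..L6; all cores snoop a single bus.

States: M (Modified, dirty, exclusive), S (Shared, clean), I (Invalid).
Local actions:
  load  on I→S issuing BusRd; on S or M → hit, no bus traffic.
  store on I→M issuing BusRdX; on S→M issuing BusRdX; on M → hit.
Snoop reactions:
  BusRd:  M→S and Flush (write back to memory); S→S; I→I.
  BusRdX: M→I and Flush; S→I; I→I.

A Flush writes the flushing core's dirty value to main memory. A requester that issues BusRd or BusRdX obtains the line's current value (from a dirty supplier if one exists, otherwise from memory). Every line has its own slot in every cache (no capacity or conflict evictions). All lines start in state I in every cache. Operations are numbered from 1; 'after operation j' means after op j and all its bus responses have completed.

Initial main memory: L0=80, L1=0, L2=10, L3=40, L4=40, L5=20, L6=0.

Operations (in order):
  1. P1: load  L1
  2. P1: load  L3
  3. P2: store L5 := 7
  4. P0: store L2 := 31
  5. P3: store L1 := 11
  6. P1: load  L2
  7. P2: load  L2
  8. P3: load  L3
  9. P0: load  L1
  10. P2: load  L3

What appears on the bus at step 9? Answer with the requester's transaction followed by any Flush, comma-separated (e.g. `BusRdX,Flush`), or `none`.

bus = BusRd,Flush

[1] P1: load  L1 | P0:I, P1:S(0), P2:I, P3:I | bus: BusRd
[2] P1: load  L3 | P0:I, P1:S(40), P2:I, P3:I | bus: BusRd
[3] P2: store L5 := 7 | P0:I, P1:I, P2:M(7), P3:I | bus: BusRdX
[4] P0: store L2 := 31 | P0:M(31), P1:I, P2:I, P3:I | bus: BusRdX
[5] P3: store L1 := 11 | P0:I, P1:I, P2:I, P3:M(11) | bus: BusRdX
[6] P1: load  L2 | P0:S(31), P1:S(31), P2:I, P3:I | bus: BusRd,Flush
[7] P2: load  L2 | P0:S(31), P1:S(31), P2:S(31), P3:I | bus: BusRd
[8] P3: load  L3 | P0:I, P1:S(40), P2:I, P3:S(40) | bus: BusRd
[9] P0: load  L1 | P0:S(11), P1:I, P2:I, P3:S(11) | bus: BusRd,Flush
[10] P2: load  L3 | P0:I, P1:S(40), P2:S(40), P3:S(40) | bus: BusRd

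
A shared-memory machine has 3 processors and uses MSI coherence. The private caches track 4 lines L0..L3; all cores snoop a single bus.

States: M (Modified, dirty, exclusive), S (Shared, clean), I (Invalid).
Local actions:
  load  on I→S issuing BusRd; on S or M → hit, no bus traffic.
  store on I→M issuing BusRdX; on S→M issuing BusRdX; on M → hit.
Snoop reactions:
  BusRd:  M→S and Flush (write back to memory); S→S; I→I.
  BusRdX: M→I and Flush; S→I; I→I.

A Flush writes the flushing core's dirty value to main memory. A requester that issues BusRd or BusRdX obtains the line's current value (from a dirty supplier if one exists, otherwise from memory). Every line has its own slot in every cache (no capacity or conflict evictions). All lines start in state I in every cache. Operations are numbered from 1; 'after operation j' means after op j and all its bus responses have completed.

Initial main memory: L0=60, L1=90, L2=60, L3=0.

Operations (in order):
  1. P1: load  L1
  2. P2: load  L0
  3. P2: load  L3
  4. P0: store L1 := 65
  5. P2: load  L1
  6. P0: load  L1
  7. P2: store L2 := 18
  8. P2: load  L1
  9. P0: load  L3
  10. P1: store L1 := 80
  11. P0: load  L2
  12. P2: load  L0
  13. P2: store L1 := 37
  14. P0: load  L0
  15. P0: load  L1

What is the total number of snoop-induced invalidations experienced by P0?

invalidations = 1

step 1: P1: load  L1  ⟶  ISI  (L1)  txn=BusRd  M[L1]=90
step 2: P2: load  L0  ⟶  IIS  (L0)  txn=BusRd  M[L0]=60
step 3: P2: load  L3  ⟶  IIS  (L3)  txn=BusRd  M[L3]=0
step 4: P0: store L1 := 65  ⟶  MII  (L1)  txn=BusRdX  M[L1]=90
step 5: P2: load  L1  ⟶  SIS  (L1)  txn=BusRd+Flush  M[L1]=65
step 6: P0: load  L1  ⟶  SIS  (L1)  txn=∅  M[L1]=65
step 7: P2: store L2 := 18  ⟶  IIM  (L2)  txn=BusRdX  M[L2]=60
step 8: P2: load  L1  ⟶  SIS  (L1)  txn=∅  M[L1]=65
step 9: P0: load  L3  ⟶  SIS  (L3)  txn=BusRd  M[L3]=0
step 10: P1: store L1 := 80  ⟶  IMI  (L1)  txn=BusRdX  M[L1]=65
step 11: P0: load  L2  ⟶  SIS  (L2)  txn=BusRd+Flush  M[L2]=18
step 12: P2: load  L0  ⟶  IIS  (L0)  txn=∅  M[L0]=60
step 13: P2: store L1 := 37  ⟶  IIM  (L1)  txn=BusRdX+Flush  M[L1]=80
step 14: P0: load  L0  ⟶  SIS  (L0)  txn=BusRd  M[L0]=60
step 15: P0: load  L1  ⟶  SIS  (L1)  txn=BusRd+Flush  M[L1]=37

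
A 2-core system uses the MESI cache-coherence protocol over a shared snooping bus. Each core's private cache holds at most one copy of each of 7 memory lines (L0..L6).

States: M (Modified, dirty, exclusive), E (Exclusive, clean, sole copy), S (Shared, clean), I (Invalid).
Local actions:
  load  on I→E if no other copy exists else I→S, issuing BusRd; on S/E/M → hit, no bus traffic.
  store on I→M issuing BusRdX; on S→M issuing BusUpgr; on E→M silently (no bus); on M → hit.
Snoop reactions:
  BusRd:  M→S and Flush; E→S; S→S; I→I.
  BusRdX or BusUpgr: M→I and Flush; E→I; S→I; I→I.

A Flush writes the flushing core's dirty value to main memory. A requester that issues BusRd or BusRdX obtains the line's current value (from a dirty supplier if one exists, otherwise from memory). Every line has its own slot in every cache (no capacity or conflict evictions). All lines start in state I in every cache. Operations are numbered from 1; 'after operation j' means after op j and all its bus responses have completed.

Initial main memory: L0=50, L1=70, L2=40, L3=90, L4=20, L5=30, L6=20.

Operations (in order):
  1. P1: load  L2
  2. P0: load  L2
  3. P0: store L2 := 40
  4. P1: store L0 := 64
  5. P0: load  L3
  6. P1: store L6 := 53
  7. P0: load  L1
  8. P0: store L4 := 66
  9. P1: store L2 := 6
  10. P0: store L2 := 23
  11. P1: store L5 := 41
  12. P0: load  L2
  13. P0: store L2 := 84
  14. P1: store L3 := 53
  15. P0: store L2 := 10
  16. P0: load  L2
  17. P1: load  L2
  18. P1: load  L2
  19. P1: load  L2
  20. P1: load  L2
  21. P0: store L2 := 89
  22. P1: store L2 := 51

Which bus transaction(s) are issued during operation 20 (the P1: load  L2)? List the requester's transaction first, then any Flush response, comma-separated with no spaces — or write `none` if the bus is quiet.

bus = none

step 1: P1: load  L2  ⟶  IE  (L2)  txn=BusRd  M[L2]=40
step 2: P0: load  L2  ⟶  SS  (L2)  txn=BusRd  M[L2]=40
step 3: P0: store L2 := 40  ⟶  MI  (L2)  txn=BusUpgr  M[L2]=40
step 4: P1: store L0 := 64  ⟶  IM  (L0)  txn=BusRdX  M[L0]=50
step 5: P0: load  L3  ⟶  EI  (L3)  txn=BusRd  M[L3]=90
step 6: P1: store L6 := 53  ⟶  IM  (L6)  txn=BusRdX  M[L6]=20
step 7: P0: load  L1  ⟶  EI  (L1)  txn=BusRd  M[L1]=70
step 8: P0: store L4 := 66  ⟶  MI  (L4)  txn=BusRdX  M[L4]=20
step 9: P1: store L2 := 6  ⟶  IM  (L2)  txn=BusRdX+Flush  M[L2]=40
step 10: P0: store L2 := 23  ⟶  MI  (L2)  txn=BusRdX+Flush  M[L2]=6
step 11: P1: store L5 := 41  ⟶  IM  (L5)  txn=BusRdX  M[L5]=30
step 12: P0: load  L2  ⟶  MI  (L2)  txn=∅  M[L2]=6
step 13: P0: store L2 := 84  ⟶  MI  (L2)  txn=∅  M[L2]=6
step 14: P1: store L3 := 53  ⟶  IM  (L3)  txn=BusRdX  M[L3]=90
step 15: P0: store L2 := 10  ⟶  MI  (L2)  txn=∅  M[L2]=6
step 16: P0: load  L2  ⟶  MI  (L2)  txn=∅  M[L2]=6
step 17: P1: load  L2  ⟶  SS  (L2)  txn=BusRd+Flush  M[L2]=10
step 18: P1: load  L2  ⟶  SS  (L2)  txn=∅  M[L2]=10
step 19: P1: load  L2  ⟶  SS  (L2)  txn=∅  M[L2]=10
step 20: P1: load  L2  ⟶  SS  (L2)  txn=∅  M[L2]=10
step 21: P0: store L2 := 89  ⟶  MI  (L2)  txn=BusUpgr  M[L2]=10
step 22: P1: store L2 := 51  ⟶  IM  (L2)  txn=BusRdX+Flush  M[L2]=89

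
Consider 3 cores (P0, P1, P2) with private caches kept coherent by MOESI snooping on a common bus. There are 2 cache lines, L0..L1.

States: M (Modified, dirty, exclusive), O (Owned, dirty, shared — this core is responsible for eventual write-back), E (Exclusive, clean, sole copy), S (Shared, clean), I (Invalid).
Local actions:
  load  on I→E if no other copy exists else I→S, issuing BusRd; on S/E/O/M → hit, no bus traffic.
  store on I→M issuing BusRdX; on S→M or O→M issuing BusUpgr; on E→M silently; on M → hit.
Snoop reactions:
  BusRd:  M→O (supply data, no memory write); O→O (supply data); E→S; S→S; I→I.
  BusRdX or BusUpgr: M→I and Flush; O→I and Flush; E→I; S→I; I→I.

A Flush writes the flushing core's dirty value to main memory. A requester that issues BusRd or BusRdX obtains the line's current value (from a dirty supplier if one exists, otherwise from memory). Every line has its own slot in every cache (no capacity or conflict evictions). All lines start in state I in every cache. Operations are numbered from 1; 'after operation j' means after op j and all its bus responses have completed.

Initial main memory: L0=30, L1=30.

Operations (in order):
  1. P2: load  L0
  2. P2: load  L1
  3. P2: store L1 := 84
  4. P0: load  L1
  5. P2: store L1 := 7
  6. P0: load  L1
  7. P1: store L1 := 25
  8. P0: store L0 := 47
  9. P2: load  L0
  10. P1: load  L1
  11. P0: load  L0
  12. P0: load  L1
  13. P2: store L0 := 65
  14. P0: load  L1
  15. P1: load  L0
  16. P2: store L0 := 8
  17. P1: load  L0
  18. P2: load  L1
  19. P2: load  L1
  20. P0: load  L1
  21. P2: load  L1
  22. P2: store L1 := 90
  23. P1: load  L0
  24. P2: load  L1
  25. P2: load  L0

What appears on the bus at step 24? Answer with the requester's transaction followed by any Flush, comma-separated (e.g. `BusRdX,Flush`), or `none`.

bus = none

  op1 P2: load  L0 → I/I/E on L0; bus BusRd; mem=30
  op2 P2: load  L1 → I/I/E on L1; bus BusRd; mem=30
  op3 P2: store L1 := 84 → I/I/M on L1; bus (none); mem=30
  op4 P0: load  L1 → S/I/O on L1; bus BusRd; mem=30
  op5 P2: store L1 := 7 → I/I/M on L1; bus BusUpgr; mem=30
  op6 P0: load  L1 → S/I/O on L1; bus BusRd; mem=30
  op7 P1: store L1 := 25 → I/M/I on L1; bus BusRdX Flush; mem=7
  op8 P0: store L0 := 47 → M/I/I on L0; bus BusRdX; mem=30
  op9 P2: load  L0 → O/I/S on L0; bus BusRd; mem=30
  op10 P1: load  L1 → I/M/I on L1; bus (none); mem=7
  op11 P0: load  L0 → O/I/S on L0; bus (none); mem=30
  op12 P0: load  L1 → S/O/I on L1; bus BusRd; mem=7
  op13 P2: store L0 := 65 → I/I/M on L0; bus BusUpgr Flush; mem=47
  op14 P0: load  L1 → S/O/I on L1; bus (none); mem=7
  op15 P1: load  L0 → I/S/O on L0; bus BusRd; mem=47
  op16 P2: store L0 := 8 → I/I/M on L0; bus BusUpgr; mem=47
  op17 P1: load  L0 → I/S/O on L0; bus BusRd; mem=47
  op18 P2: load  L1 → S/O/S on L1; bus BusRd; mem=7
  op19 P2: load  L1 → S/O/S on L1; bus (none); mem=7
  op20 P0: load  L1 → S/O/S on L1; bus (none); mem=7
  op21 P2: load  L1 → S/O/S on L1; bus (none); mem=7
  op22 P2: store L1 := 90 → I/I/M on L1; bus BusUpgr Flush; mem=25
  op23 P1: load  L0 → I/S/O on L0; bus (none); mem=47
  op24 P2: load  L1 → I/I/M on L1; bus (none); mem=25
  op25 P2: load  L0 → I/S/O on L0; bus (none); mem=47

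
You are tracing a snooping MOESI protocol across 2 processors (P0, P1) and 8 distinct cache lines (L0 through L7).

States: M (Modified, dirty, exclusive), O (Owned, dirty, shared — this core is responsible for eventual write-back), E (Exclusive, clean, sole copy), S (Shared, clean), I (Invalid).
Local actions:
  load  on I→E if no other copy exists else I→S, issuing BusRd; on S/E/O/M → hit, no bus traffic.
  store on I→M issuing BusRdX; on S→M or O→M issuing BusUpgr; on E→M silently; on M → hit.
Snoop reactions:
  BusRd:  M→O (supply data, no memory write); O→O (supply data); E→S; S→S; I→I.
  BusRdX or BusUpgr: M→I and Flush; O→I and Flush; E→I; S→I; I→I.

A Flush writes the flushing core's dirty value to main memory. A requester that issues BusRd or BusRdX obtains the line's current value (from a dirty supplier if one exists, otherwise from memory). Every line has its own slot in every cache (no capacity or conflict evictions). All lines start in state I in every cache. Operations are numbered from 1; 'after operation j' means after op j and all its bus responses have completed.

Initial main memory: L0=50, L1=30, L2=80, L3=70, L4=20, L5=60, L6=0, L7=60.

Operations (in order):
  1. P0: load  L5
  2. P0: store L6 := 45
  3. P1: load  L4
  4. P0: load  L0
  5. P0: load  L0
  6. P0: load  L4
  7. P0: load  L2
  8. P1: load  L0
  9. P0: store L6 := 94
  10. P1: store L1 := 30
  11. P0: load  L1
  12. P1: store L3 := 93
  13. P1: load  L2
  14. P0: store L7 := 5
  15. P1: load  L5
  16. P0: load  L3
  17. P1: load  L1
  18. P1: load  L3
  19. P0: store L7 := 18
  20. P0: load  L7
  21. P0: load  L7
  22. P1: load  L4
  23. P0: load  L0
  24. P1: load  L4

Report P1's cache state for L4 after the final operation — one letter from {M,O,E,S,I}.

1. P0: load  L5  bus=[BusRd]  L5: P0=E P1=I  mem[L5]=60
2. P0: store L6 := 45  bus=[BusRdX]  L6: P0=M P1=I  mem[L6]=0
3. P1: load  L4  bus=[BusRd]  L4: P0=I P1=E  mem[L4]=20
4. P0: load  L0  bus=[BusRd]  L0: P0=E P1=I  mem[L0]=50
5. P0: load  L0  bus=[-]  L0: P0=E P1=I  mem[L0]=50
6. P0: load  L4  bus=[BusRd]  L4: P0=S P1=S  mem[L4]=20
7. P0: load  L2  bus=[BusRd]  L2: P0=E P1=I  mem[L2]=80
8. P1: load  L0  bus=[BusRd]  L0: P0=S P1=S  mem[L0]=50
9. P0: store L6 := 94  bus=[-]  L6: P0=M P1=I  mem[L6]=0
10. P1: store L1 := 30  bus=[BusRdX]  L1: P0=I P1=M  mem[L1]=30
11. P0: load  L1  bus=[BusRd]  L1: P0=S P1=O  mem[L1]=30
12. P1: store L3 := 93  bus=[BusRdX]  L3: P0=I P1=M  mem[L3]=70
13. P1: load  L2  bus=[BusRd]  L2: P0=S P1=S  mem[L2]=80
14. P0: store L7 := 5  bus=[BusRdX]  L7: P0=M P1=I  mem[L7]=60
15. P1: load  L5  bus=[BusRd]  L5: P0=S P1=S  mem[L5]=60
16. P0: load  L3  bus=[BusRd]  L3: P0=S P1=O  mem[L3]=70
17. P1: load  L1  bus=[-]  L1: P0=S P1=O  mem[L1]=30
18. P1: load  L3  bus=[-]  L3: P0=S P1=O  mem[L3]=70
19. P0: store L7 := 18  bus=[-]  L7: P0=M P1=I  mem[L7]=60
20. P0: load  L7  bus=[-]  L7: P0=M P1=I  mem[L7]=60
21. P0: load  L7  bus=[-]  L7: P0=M P1=I  mem[L7]=60
22. P1: load  L4  bus=[-]  L4: P0=S P1=S  mem[L4]=20
23. P0: load  L0  bus=[-]  L0: P0=S P1=S  mem[L0]=50
24. P1: load  L4  bus=[-]  L4: P0=S P1=S  mem[L4]=20

state = S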